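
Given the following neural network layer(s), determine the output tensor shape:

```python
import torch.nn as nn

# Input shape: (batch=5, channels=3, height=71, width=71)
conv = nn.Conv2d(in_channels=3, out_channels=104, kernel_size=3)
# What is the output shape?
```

Input: (5, 3, 71, 71) -> Output: (5, 104, 69, 69)

Answer: (5, 104, 69, 69)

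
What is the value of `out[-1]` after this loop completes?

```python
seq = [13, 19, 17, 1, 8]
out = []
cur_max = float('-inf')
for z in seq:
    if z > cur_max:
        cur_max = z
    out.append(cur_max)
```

Running max ends at 19
`out` takes the values: [] → [13] → [13, 19] → [13, 19, 19] → [13, 19, 19, 19] → [13, 19, 19, 19, 19]
So `out[-1]` = 19

Answer: 19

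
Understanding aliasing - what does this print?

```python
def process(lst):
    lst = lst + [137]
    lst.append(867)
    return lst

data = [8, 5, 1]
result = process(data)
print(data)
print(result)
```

Key concept: rebinding parameter vs mutation.
Step by step:
`data = [8, 5, 1]` → data = [8, 5, 1]
`result = process(data)` → result = [8, 5, 1, 137, 867]
`print(data)` → prints [8, 5, 1]
`print(result)` → prints [8, 5, 1, 137, 867]

Answer:
[8, 5, 1]
[8, 5, 1, 137, 867]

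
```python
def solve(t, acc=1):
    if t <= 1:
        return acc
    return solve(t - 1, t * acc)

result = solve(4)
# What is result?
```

Accumulator trace (n, acc): (4, 1) -> (3, 4) -> (2, 12) -> (1, 24) -> return 24

Answer: 24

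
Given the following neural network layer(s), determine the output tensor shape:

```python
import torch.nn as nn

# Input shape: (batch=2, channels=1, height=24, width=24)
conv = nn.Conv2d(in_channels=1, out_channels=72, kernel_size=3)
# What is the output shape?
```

Input: (2, 1, 24, 24) -> Output: (2, 72, 22, 22)

Answer: (2, 72, 22, 22)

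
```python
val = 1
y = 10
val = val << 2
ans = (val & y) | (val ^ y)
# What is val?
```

Trace:
`val = 1` → val = 1
`y = 10` → y = 10
`val = val << 2` → val = 4
`ans = (val & y) | (val ^ y)` → ans = 14
So val = 4

Answer: 4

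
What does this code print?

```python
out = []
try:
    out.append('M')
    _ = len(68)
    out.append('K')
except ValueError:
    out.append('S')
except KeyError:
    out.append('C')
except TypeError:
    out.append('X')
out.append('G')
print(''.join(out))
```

Execution trace: 'M' (try body) → 'X' (except TypeError) → 'G' (after the try/except). Output: MXG

Answer: MXG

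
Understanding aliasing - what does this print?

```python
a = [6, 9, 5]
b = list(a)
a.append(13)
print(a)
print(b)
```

Key concept: list() constructor creates copy.
Step by step:
`a = [6, 9, 5]` → a = [6, 9, 5]
`b = list(a)` → b = [6, 9, 5]
`a.append(13)` → a = [6, 9, 5, 13]
`print(a)` → prints [6, 9, 5, 13]
`print(b)` → prints [6, 9, 5]

Answer:
[6, 9, 5, 13]
[6, 9, 5]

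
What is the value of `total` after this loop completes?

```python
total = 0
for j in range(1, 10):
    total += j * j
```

Sum of squares 1² to 9² = 285
`total` takes the values: 0 → 1 → 5 → 14 → 30 → 55 → 91 → 140 → 204 → 285

Answer: 285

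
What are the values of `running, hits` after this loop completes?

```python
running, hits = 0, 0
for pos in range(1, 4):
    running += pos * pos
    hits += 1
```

Sum of squares and count
`running, hits` takes the values: (0, 0) → (1, 0) → (1, 1) → (5, 1) → (5, 2) → (14, 2) → (14, 3)

Answer: 14, 3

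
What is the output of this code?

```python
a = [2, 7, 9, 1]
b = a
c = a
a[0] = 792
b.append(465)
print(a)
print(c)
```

Key concept: multiple aliases.
Step by step:
`a = [2, 7, 9, 1]` → a = [2, 7, 9, 1]
`b = a` → b = [2, 7, 9, 1] (same object as a)
`c = a` → c = [2, 7, 9, 1] (same object as a, b)
`a[0] = 792` → a = [792, 7, 9, 1] (same object as b, c); b = [792, 7, 9, 1] (same object as a, c); c = [792, 7, 9, 1] (same object as a, b)
`b.append(465)` → a = [792, 7, 9, 1, 465] (same object as b, c); b = [792, 7, 9, 1, 465] (same object as a, c); c = [792, 7, 9, 1, 465] (same object as a, b)
`print(a)` → prints [792, 7, 9, 1, 465]
`print(c)` → prints [792, 7, 9, 1, 465]

Answer:
[792, 7, 9, 1, 465]
[792, 7, 9, 1, 465]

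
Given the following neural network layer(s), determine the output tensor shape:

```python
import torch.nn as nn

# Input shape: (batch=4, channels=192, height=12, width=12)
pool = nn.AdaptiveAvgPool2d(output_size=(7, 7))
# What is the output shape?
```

Input: (4, 192, 12, 12) -> Output: (4, 192, 7, 7)

Answer: (4, 192, 7, 7)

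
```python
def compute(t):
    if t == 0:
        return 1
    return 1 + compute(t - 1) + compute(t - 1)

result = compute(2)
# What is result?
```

compute(t) = 1 + 2·compute(t-1), compute(0)=1. Closed form: (1+1)·2^2 - 1 = 7.

Answer: 7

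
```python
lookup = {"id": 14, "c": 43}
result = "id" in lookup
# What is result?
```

Trace:
`lookup = {"id": 14, "c": 43}` → lookup = {'id': 14, 'c': 43}
`result = "id" in lookup` → result = True
So result = True

Answer: True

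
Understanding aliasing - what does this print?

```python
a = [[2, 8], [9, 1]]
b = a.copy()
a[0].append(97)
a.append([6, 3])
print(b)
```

Key concept: shallow copy with nested lists.
Step by step:
`a = [[2, 8], [9, 1]]` → a = [[2, 8], [9, 1]]
`b = a.copy()` → b = [[2, 8], [9, 1]]
`a[0].append(97)` → a = [[2, 8, 97], [9, 1]]; b = [[2, 8, 97], [9, 1]]
`a.append([6, 3])` → a = [[2, 8, 97], [9, 1], [6, 3]]
`print(b)` → prints [[2, 8, 97], [9, 1]]

Answer: [[2, 8, 97], [9, 1]]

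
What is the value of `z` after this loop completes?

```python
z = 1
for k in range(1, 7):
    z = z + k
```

Start at 1, add 1 through 6
`z` takes the values: 1 → 2 → 4 → 7 → 11 → 16 → 22

Answer: 22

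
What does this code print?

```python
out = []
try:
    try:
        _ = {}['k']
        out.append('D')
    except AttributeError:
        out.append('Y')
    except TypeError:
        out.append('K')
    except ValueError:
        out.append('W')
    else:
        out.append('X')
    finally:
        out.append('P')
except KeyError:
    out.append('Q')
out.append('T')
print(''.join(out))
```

Execution trace: 'P' (finally) → 'Q' (outer except KeyError) → 'T' (after the try/except). Output: PQT

Answer: PQT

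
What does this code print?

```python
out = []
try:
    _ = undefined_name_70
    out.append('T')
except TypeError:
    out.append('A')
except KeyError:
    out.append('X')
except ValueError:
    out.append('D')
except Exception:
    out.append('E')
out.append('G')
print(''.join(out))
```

Execution trace: 'E' (except Exception) → 'G' (after the try/except). Output: EG

Answer: EG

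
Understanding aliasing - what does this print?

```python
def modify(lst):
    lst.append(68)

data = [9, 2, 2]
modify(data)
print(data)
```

Key concept: function modifies passed list.
Step by step:
`data = [9, 2, 2]` → data = [9, 2, 2]
`modify(data)` → data = [9, 2, 2, 68]
`print(data)` → prints [9, 2, 2, 68]

Answer: [9, 2, 2, 68]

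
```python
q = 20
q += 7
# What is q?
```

Trace:
`q = 20` → q = 20
`q += 7` → q = 27
So q = 27

Answer: 27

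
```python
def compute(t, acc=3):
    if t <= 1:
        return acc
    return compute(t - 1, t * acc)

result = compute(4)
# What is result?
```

Accumulator trace (n, acc): (4, 3) -> (3, 12) -> (2, 36) -> (1, 72) -> return 72

Answer: 72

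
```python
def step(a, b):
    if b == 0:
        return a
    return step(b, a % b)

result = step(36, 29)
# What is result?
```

step(36, 29) -> step(29, 7) -> step(7, 1) -> step(1, 0) -> 1

Answer: 1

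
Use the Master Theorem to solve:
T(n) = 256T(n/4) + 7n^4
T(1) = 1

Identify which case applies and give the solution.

a=256, b=4, f(n)=7n^4. log_4(256) = 4. Since c=4 = 4, Case 2 applies: T(n) = Θ(n^log_b(a) · log n) = O(n^4 log n).

Answer: O(n^4 log n) - Case 2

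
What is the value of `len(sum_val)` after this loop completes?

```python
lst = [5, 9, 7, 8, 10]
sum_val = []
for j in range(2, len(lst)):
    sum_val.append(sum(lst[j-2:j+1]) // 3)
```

Number of 3-element averages
`sum_val` takes the values: [] → [7] → [7, 8] → [7, 8, 8]
So `len(sum_val)` = 3

Answer: 3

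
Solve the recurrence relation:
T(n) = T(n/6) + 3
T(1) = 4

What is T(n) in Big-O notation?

Each step divides n by 6 and adds 3. After log_6(n) steps we reach T(1)=4. So T(n) = 3·log_6(n) + 4 = O(log n).

Answer: O(log n)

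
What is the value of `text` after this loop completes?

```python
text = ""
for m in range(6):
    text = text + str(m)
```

Concatenate digits 0 to 5
`text` takes the values: "" → "0" → "01" → "012" → "0123" → "01234" → "012345"

Answer: "012345"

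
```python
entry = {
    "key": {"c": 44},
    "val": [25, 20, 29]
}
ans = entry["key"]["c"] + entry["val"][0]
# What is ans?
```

Trace:
`entry = { ...` → entry = {'key': {'c': 44}, 'val': [25, 20, 29]}
`ans = entry["key"]["c"] + entry["val"][0]` → ans = 69
So ans = 69

Answer: 69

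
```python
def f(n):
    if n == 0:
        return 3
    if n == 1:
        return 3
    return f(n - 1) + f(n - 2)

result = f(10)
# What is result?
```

Build up from base cases: f(0)=3, f(1)=3, f(2)=6, f(3)=9, f(4)=15, f(5)=24, f(6)=39, ..., f(10)=267

Answer: 267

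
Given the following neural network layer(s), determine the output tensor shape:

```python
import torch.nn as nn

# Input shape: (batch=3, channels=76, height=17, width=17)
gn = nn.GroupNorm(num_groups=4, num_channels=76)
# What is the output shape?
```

Input: (3, 76, 17, 17) -> Output: (3, 76, 17, 17)

Answer: (3, 76, 17, 17)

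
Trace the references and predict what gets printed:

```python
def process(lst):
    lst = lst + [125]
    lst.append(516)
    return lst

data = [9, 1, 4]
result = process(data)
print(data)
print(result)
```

Key concept: rebinding parameter vs mutation.
Step by step:
`data = [9, 1, 4]` → data = [9, 1, 4]
`result = process(data)` → result = [9, 1, 4, 125, 516]
`print(data)` → prints [9, 1, 4]
`print(result)` → prints [9, 1, 4, 125, 516]

Answer:
[9, 1, 4]
[9, 1, 4, 125, 516]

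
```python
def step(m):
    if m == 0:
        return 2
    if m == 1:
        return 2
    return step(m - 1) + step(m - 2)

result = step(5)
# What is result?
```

Build up from base cases: step(0)=2, step(1)=2, step(2)=4, step(3)=6, step(4)=10, step(5)=16

Answer: 16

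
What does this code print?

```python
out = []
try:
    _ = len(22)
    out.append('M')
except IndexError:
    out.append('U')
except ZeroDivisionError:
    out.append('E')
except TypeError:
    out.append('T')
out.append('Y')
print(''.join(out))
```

Execution trace: 'T' (except TypeError) → 'Y' (after the try/except). Output: TY

Answer: TY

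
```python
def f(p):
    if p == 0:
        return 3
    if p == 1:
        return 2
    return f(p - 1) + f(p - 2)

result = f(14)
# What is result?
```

Build up from base cases: f(0)=3, f(1)=2, f(2)=5, f(3)=7, f(4)=12, f(5)=19, f(6)=31, ..., f(14)=1453

Answer: 1453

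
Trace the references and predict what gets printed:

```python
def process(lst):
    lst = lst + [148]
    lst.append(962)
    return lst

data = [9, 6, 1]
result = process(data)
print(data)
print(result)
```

Key concept: rebinding parameter vs mutation.
Step by step:
`data = [9, 6, 1]` → data = [9, 6, 1]
`result = process(data)` → result = [9, 6, 1, 148, 962]
`print(data)` → prints [9, 6, 1]
`print(result)` → prints [9, 6, 1, 148, 962]

Answer:
[9, 6, 1]
[9, 6, 1, 148, 962]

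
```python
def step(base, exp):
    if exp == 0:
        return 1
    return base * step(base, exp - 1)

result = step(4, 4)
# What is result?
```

step(4, 4) = 4 * 4 * 4 * 4 = 256

Answer: 256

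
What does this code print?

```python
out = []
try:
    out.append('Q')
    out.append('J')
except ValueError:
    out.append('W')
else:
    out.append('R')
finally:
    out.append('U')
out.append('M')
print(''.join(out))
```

Execution trace: 'Q' (try body) → 'J' (try body, no exception) → 'R' (else) → 'U' (finally) → 'M' (after the try/except). Output: QJRUM

Answer: QJRUM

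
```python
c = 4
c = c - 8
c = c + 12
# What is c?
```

Trace:
`c = 4` → c = 4
`c = c - 8` → c = -4
`c = c + 12` → c = 8
So c = 8

Answer: 8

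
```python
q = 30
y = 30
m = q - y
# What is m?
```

Trace:
`q = 30` → q = 30
`y = 30` → y = 30
`m = q - y` → m = 0
So m = 0

Answer: 0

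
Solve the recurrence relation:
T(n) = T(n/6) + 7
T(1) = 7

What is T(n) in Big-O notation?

Each step divides n by 6 and adds 7. After log_6(n) steps we reach T(1)=7. So T(n) = 7·log_6(n) + 7 = O(log n).

Answer: O(log n)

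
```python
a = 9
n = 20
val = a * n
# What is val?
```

Trace:
`a = 9` → a = 9
`n = 20` → n = 20
`val = a * n` → val = 180
So val = 180

Answer: 180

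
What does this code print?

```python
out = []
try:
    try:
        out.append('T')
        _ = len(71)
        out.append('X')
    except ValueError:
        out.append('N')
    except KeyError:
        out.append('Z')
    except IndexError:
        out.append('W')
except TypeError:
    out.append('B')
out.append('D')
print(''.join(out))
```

Execution trace: 'T' (try body) → 'B' (outer except TypeError) → 'D' (after the try/except). Output: TBD

Answer: TBD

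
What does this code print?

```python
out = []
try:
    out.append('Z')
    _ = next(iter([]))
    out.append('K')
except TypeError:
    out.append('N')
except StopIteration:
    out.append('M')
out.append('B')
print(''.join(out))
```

Execution trace: 'Z' (try body) → 'M' (except StopIteration) → 'B' (after the try/except). Output: ZMB

Answer: ZMB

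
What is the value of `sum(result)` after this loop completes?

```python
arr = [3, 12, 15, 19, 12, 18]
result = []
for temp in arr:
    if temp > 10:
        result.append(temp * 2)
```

Sum of doubled values > 10
`result` takes the values: [] → [24] → [24, 30] → [24, 30, 38] → [24, 30, 38, 24] → [24, 30, 38, 24, 36]
So `sum(result)` = 152

Answer: 152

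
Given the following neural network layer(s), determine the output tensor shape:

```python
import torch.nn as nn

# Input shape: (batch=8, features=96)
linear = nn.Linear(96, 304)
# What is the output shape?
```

Input: (8, 96) -> Output: (8, 304)

Answer: (8, 304)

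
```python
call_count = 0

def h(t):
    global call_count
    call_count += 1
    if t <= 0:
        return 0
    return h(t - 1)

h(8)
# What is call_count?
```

Linear recursion stepping by 1: 9 calls from t=8 down to ≤0.

Answer: 9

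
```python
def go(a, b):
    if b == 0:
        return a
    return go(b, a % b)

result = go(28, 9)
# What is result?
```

go(28, 9) -> go(9, 1) -> go(1, 0) -> 1

Answer: 1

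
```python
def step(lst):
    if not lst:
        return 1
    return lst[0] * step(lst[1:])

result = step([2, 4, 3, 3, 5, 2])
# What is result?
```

Product over [2, 4, 3, 3, 5, 2] = 2 * 4 * 3 * 3 * 5 * 2 = 720

Answer: 720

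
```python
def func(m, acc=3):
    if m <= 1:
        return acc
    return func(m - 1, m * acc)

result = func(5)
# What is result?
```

Accumulator trace (n, acc): (5, 3) -> (4, 15) -> (3, 60) -> (2, 180) -> (1, 360) -> return 360

Answer: 360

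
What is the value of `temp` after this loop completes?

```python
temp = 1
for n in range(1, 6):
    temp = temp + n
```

Start at 1, add 1 through 5
`temp` takes the values: 1 → 2 → 4 → 7 → 11 → 16

Answer: 16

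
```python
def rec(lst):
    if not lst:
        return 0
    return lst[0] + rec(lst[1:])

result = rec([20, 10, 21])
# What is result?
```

20 + 10 + 21 + 0 = 51

Answer: 51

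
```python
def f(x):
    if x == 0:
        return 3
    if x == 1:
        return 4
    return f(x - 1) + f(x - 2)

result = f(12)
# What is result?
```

Build up from base cases: f(0)=3, f(1)=4, f(2)=7, f(3)=11, f(4)=18, f(5)=29, f(6)=47, ..., f(12)=843

Answer: 843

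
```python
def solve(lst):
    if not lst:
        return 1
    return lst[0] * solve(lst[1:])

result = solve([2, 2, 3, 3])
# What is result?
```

Product over [2, 2, 3, 3] = 2 * 2 * 3 * 3 = 36

Answer: 36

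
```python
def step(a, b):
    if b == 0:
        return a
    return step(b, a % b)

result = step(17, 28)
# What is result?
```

step(17, 28) -> step(28, 17) -> step(17, 11) -> step(11, 6) -> step(6, 5) -> step(5, 1) -> step(1, 0) -> 1

Answer: 1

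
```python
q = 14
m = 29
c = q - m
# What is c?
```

Trace:
`q = 14` → q = 14
`m = 29` → m = 29
`c = q - m` → c = -15
So c = -15

Answer: -15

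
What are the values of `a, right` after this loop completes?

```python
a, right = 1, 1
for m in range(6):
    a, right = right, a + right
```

Fibonacci: after 6 iterations
`a, right` takes the values: (1, 1) → (1, 2) → (2, 3) → (3, 5) → (5, 8) → (8, 13) → (13, 21)

Answer: 13, 21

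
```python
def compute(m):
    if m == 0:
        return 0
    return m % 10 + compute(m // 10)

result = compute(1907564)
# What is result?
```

Sum of digits of 1907564: 4 + 6 + 5 + 7 + 0 + 9 + 1 = 32

Answer: 32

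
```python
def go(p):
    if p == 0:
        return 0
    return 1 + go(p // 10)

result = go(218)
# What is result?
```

Count of digits of 218: 3

Answer: 3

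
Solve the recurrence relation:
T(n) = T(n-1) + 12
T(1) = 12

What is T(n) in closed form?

Unrolling: T(n) = T(1) + 12·(n-1) = 12 + 12(n-1) = 12n.

Answer: T(n) = 12n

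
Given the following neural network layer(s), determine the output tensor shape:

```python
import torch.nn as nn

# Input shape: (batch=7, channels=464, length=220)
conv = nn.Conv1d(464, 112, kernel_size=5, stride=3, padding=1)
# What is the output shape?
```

Input: (7, 464, 220) -> Output: (7, 112, 73)

Answer: (7, 112, 73)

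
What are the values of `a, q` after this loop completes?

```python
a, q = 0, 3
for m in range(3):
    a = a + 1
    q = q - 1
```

a goes 0→3, q goes 3→0
`a, q` takes the values: (0, 3) → (1, 3) → (1, 2) → (2, 2) → (2, 1) → (3, 1) → (3, 0)

Answer: 3, 0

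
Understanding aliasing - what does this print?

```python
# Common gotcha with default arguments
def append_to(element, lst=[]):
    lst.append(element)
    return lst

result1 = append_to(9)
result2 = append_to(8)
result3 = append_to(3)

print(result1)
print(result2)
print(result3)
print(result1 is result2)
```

Key concept: mutable default argument gotcha.
Step by step:
`result1 = append_to(9)` → result1 = [9]
`result2 = append_to(8)` → result1 = [9, 8] (same object as result2); result2 = [9, 8] (same object as result1)
`result3 = append_to(3)` → result1 = [9, 8, 3] (same object as result2, result3); result2 = [9, 8, 3] (same object as result1, result3); result3 = [9, 8, 3] (same object as result1, result2)
`print(result1)` → prints [9, 8, 3]
`print(result2)` → prints [9, 8, 3]
`print(result3)` → prints [9, 8, 3]
`print(result1 is result2)` → prints True

Answer:
[9, 8, 3]
[9, 8, 3]
[9, 8, 3]
True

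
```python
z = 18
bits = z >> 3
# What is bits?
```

Trace:
`z = 18` → z = 18
`bits = z >> 3` → bits = 2
So bits = 2

Answer: 2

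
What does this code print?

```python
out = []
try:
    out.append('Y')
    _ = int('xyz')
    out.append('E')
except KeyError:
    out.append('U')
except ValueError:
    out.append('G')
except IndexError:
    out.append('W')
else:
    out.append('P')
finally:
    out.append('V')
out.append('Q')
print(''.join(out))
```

Execution trace: 'Y' (try body) → 'G' (except ValueError) → 'V' (finally) → 'Q' (after the try/except). Output: YGVQ

Answer: YGVQ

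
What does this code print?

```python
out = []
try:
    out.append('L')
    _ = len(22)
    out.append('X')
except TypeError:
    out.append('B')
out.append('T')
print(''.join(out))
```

Execution trace: 'L' (try body) → 'B' (except TypeError) → 'T' (after the try/except). Output: LBT

Answer: LBT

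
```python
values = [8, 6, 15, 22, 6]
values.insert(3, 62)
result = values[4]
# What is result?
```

Trace:
`values = [8, 6, 15, 22, 6]` → values = [8, 6, 15, 22, 6]
`values.insert(3, 62)` → values = [8, 6, 15, 62, 22, 6]
`result = values[4]` → result = 22
So result = 22

Answer: 22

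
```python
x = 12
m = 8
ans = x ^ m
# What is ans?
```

Trace:
`x = 12` → x = 12
`m = 8` → m = 8
`ans = x ^ m` → ans = 4
So ans = 4

Answer: 4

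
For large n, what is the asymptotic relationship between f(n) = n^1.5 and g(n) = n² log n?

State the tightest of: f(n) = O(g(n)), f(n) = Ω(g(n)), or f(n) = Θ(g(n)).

n^1.5 vs n² log n: f(n) = O(g(n)) but not Ω(g(n)) — n² log n grows strictly faster than n^1.5.

Answer: f(n) = O(g(n)) but not Ω(g(n)) — n² log n grows strictly faster than n^1.5.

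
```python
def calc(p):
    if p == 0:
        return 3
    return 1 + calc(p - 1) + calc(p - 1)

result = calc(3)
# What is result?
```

calc(p) = 1 + 2·calc(p-1), calc(0)=3. Closed form: (3+1)·2^3 - 1 = 31.

Answer: 31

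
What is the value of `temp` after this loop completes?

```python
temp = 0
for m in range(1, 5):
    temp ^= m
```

XOR of 1 to 4
`temp` takes the values: 0 → 1 → 3 → 0 → 4

Answer: 4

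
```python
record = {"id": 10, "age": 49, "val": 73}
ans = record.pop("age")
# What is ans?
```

Trace:
`record = {"id": 10, "age": 49, "val": 73}` → record = {'id': 10, 'age': 49, 'val': 73}
`ans = record.pop("age")` → record = {'id': 10, 'val': 73}; ans = 49
So ans = 49

Answer: 49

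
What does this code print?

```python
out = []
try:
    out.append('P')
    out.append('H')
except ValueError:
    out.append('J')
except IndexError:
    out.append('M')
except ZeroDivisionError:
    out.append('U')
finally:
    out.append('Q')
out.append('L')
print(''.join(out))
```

Execution trace: 'P' (try body) → 'H' (try body, no exception) → 'Q' (finally) → 'L' (after the try/except). Output: PHQL

Answer: PHQL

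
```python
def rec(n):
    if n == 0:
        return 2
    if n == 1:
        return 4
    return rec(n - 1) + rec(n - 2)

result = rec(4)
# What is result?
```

Build up from base cases: rec(0)=2, rec(1)=4, rec(2)=6, rec(3)=10, rec(4)=16

Answer: 16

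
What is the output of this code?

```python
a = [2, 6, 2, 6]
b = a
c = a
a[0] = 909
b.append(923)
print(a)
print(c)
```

Key concept: multiple aliases.
Step by step:
`a = [2, 6, 2, 6]` → a = [2, 6, 2, 6]
`b = a` → b = [2, 6, 2, 6] (same object as a)
`c = a` → c = [2, 6, 2, 6] (same object as a, b)
`a[0] = 909` → a = [909, 6, 2, 6] (same object as b, c); b = [909, 6, 2, 6] (same object as a, c); c = [909, 6, 2, 6] (same object as a, b)
`b.append(923)` → a = [909, 6, 2, 6, 923] (same object as b, c); b = [909, 6, 2, 6, 923] (same object as a, c); c = [909, 6, 2, 6, 923] (same object as a, b)
`print(a)` → prints [909, 6, 2, 6, 923]
`print(c)` → prints [909, 6, 2, 6, 923]

Answer:
[909, 6, 2, 6, 923]
[909, 6, 2, 6, 923]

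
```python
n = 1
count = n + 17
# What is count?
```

Trace:
`n = 1` → n = 1
`count = n + 17` → count = 18
So count = 18

Answer: 18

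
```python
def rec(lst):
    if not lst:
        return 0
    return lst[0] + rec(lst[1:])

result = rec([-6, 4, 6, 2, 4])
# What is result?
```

(-6) + 4 + 6 + 2 + 4 + 0 = 10

Answer: 10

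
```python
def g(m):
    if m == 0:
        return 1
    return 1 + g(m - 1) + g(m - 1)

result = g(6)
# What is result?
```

g(m) = 1 + 2·g(m-1), g(0)=1. Closed form: (1+1)·2^6 - 1 = 127.

Answer: 127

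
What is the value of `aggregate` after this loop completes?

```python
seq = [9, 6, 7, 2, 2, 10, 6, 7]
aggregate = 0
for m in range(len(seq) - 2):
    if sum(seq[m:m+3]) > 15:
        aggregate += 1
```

Count windows with sum > 15
`aggregate` takes the values: 0 → 1 → 2 → 3

Answer: 3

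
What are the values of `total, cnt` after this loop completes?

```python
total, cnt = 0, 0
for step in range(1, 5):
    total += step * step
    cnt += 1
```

Sum of squares and count
`total, cnt` takes the values: (0, 0) → (1, 0) → (1, 1) → (5, 1) → (5, 2) → (14, 2) → (14, 3) → (30, 3) → (30, 4)

Answer: 30, 4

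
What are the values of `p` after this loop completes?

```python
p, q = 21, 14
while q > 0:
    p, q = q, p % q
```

GCD of 21 and 14
`p` takes the values: 21 → 14 → 7

Answer: 7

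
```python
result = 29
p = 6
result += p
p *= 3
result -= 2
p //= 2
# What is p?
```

Trace:
`result = 29` → result = 29
`p = 6` → p = 6
`result += p` → result = 35
`p *= 3` → p = 18
`result -= 2` → result = 33
`p //= 2` → p = 9
So p = 9

Answer: 9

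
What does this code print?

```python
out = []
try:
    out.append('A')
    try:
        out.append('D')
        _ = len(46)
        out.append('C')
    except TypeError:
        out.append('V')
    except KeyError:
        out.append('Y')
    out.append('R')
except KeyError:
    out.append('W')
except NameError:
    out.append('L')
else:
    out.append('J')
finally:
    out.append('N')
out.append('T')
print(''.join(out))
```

Execution trace: 'A' (try body) → 'D' (inner try body) → 'V' (inner except TypeError) → 'R' (try body, no exception) → 'J' (else) → 'N' (finally) → 'T' (after the try/except). Output: ADVRJNT

Answer: ADVRJNT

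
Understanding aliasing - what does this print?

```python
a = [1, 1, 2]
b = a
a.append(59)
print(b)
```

Key concept: basic list aliasing.
Step by step:
`a = [1, 1, 2]` → a = [1, 1, 2]
`b = a` → b = [1, 1, 2] (same object as a)
`a.append(59)` → a = [1, 1, 2, 59] (same object as b); b = [1, 1, 2, 59] (same object as a)
`print(b)` → prints [1, 1, 2, 59]

Answer: [1, 1, 2, 59]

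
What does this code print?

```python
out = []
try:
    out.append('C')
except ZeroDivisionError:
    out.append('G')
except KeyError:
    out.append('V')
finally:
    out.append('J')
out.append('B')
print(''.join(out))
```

Execution trace: 'C' (try body, no exception) → 'J' (finally) → 'B' (after the try/except). Output: CJB

Answer: CJB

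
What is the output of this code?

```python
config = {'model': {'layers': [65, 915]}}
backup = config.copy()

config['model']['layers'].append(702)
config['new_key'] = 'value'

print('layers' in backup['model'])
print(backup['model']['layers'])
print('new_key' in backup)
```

Key concept: shallow copy gotcha with nested dict.
Step by step:
`config = {'model': {'layers': [65, 915]}}` → config = {'model': {'layers': [65, 915]}}
`backup = config.copy()` → backup = {'model': {'layers': [65, 915]}}
`config['model']['layers'].append(702)` → config = {'model': {'layers': [65, 915, 702]}}; backup = {'model': {'layers': [65, 915, 702]}}
`config['new_key'] = 'value'` → config = {'model': {'layers': [65, 915, 702]}, 'new_key': 'value'}
`print('layers' in backup['model'])` → prints True
`print(backup['model']['layers'])` → prints [65, 915, 702]
`print('new_key' in backup)` → prints False

Answer:
True
[65, 915, 702]
False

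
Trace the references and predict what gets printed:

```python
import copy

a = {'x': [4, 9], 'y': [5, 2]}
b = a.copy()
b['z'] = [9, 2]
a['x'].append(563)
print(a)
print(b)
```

Key concept: shallow copy of dict with mutable values.
Step by step:
`a = {'x': [4, 9], 'y': [5, 2]}` → a = {'x': [4, 9], 'y': [5, 2]}
`b = a.copy()` → b = {'x': [4, 9], 'y': [5, 2]}
`b['z'] = [9, 2]` → b = {'x': [4, 9], 'y': [5, 2], 'z': [9, 2]}
`a['x'].append(563)` → a = {'x': [4, 9, 563], 'y': [5, 2]}; b = {'x': [4, 9, 563], 'y': [5, 2], 'z': [9, 2]}
`print(a)` → prints {'x': [4, 9, 563], 'y': [5, 2]}
`print(b)` → prints {'x': [4, 9, 563], 'y': [5, 2], 'z': [9, 2]}

Answer:
{'x': [4, 9, 563], 'y': [5, 2]}
{'x': [4, 9, 563], 'y': [5, 2], 'z': [9, 2]}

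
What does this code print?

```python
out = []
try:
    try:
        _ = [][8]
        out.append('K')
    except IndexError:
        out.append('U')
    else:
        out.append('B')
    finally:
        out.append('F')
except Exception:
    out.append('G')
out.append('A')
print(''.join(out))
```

Execution trace: 'U' (inner except IndexError) → 'F' (inner finally) → 'A' (after the try/except). Output: UFA

Answer: UFA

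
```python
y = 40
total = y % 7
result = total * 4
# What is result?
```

Trace:
`y = 40` → y = 40
`total = y % 7` → total = 5
`result = total * 4` → result = 20
So result = 20

Answer: 20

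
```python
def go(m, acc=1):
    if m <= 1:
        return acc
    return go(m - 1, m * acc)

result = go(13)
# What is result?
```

Accumulator trace (n, acc): (13, 1) -> (12, 13) -> (11, 156) -> (10, 1716) -> (9, 17160) -> (8, 154440) -> (7, 1235520) -> (6, 8648640) -> (5, 51891840) -> (4, 259459200) -> (3, 1037836800) -> (2, 3113510400) -> (1, 6227020800) -> return 6227020800

Answer: 6227020800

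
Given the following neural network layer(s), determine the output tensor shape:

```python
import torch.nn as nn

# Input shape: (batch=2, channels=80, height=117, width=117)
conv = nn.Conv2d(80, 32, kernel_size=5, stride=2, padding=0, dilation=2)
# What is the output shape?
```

Input: (2, 80, 117, 117) -> Output: (2, 32, 55, 55)

Answer: (2, 32, 55, 55)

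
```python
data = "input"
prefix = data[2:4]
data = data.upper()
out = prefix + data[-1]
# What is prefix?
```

Trace:
`data = "input"` → data = 'input'
`prefix = data[2:4]` → prefix = 'pu'
`data = data.upper()` → data = 'INPUT'
`out = prefix + data[-1]` → out = 'puT'
So prefix = 'pu'

Answer: 'pu'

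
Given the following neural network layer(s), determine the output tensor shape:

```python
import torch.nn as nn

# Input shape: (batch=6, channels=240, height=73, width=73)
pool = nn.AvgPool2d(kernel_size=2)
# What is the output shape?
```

Input: (6, 240, 73, 73) -> Output: (6, 240, 36, 36)

Answer: (6, 240, 36, 36)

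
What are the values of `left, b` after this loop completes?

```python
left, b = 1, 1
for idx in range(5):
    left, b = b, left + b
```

Fibonacci: after 5 iterations
`left, b` takes the values: (1, 1) → (1, 2) → (2, 3) → (3, 5) → (5, 8) → (8, 13)

Answer: 8, 13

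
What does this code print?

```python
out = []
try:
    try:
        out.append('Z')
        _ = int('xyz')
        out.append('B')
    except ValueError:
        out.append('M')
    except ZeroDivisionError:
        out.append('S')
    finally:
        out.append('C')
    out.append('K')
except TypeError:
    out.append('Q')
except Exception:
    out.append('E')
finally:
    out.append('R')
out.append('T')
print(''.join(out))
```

Execution trace: 'Z' (inner try body) → 'M' (inner except ValueError) → 'C' (inner finally) → 'K' (try body, no exception) → 'R' (finally) → 'T' (after the try/except). Output: ZMCKRT

Answer: ZMCKRT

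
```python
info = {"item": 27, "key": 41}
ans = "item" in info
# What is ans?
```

Trace:
`info = {"item": 27, "key": 41}` → info = {'item': 27, 'key': 41}
`ans = "item" in info` → ans = True
So ans = True

Answer: True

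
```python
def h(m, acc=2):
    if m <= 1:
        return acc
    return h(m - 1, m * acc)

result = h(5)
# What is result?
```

Accumulator trace (n, acc): (5, 2) -> (4, 10) -> (3, 40) -> (2, 120) -> (1, 240) -> return 240

Answer: 240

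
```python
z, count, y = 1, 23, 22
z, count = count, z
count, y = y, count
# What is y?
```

Trace:
`z, count, y = 1, 23, 22` → z = 1; count = 23; y = 22
`z, count = count, z` → z = 23; count = 1
`count, y = y, count` → count = 22; y = 1
So y = 1

Answer: 1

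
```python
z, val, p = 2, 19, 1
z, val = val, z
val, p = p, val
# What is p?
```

Trace:
`z, val, p = 2, 19, 1` → z = 2; val = 19; p = 1
`z, val = val, z` → z = 19; val = 2
`val, p = p, val` → val = 1; p = 2
So p = 2

Answer: 2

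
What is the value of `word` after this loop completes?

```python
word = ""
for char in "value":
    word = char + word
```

Reverse 'value'
`word` takes the values: "" → "v" → "av" → "lav" → "ulav" → "eulav"

Answer: "eulav"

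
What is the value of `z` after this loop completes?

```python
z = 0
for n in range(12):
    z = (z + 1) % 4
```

Increment mod 4, 12 times = 0
`z` takes the values: 0 → 1 → 2 → 3 → 0 → 1 → 2 → 3 → 0 → 1 → 2 → 3 → 0

Answer: 0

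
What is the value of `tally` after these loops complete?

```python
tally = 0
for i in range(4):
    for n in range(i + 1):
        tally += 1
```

Triangle: 1 + 2 + ... + 4
`tally` takes the values: 0 → 1 → 2 → 3 → 4 → 5 → 6 → 7 → 8 → 9 → 10

Answer: 10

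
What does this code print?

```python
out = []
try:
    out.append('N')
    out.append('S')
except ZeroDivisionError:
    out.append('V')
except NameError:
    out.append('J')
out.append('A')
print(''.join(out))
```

Execution trace: 'N' (try body) → 'S' (try body, no exception) → 'A' (after the try/except). Output: NSA

Answer: NSA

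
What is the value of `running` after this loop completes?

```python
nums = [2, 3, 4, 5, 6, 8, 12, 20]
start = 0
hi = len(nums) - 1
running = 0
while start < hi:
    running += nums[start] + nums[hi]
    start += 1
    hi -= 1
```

Sum of pairs from ends
`running` takes the values: 0 → 22 → 37 → 49 → 60

Answer: 60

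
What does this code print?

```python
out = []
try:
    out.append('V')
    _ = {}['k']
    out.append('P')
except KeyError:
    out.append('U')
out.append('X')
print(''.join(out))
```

Execution trace: 'V' (try body) → 'U' (except KeyError) → 'X' (after the try/except). Output: VUX

Answer: VUX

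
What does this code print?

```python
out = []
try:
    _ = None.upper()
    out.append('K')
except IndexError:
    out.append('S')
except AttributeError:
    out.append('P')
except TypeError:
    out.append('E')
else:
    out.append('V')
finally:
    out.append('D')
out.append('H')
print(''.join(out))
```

Execution trace: 'P' (except AttributeError) → 'D' (finally) → 'H' (after the try/except). Output: PDH

Answer: PDH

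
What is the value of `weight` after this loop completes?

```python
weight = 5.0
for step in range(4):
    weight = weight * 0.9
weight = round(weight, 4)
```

Exponential decay: 5.0 * 0.9^4
`weight` takes the values: 5.0 → 4.5 → 4.05 → 3.645 → 3.2805

Answer: 3.2805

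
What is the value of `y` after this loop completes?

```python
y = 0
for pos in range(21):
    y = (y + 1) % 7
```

Increment mod 7, 21 times = 0
`y` takes the values: 0 → 1 → 2 → 3 → 4 → 5 → 6 → 0 → 1 → 2 → 3 → 4 → 5 → 6 → 0 → 1 → 2 → 3 → 4 → 5 → 6 → 0

Answer: 0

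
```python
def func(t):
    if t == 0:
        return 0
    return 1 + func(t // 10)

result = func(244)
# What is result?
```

Count of digits of 244: 3

Answer: 3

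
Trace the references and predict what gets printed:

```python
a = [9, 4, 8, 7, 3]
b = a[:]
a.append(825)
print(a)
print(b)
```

Key concept: slice [:] creates copy.
Step by step:
`a = [9, 4, 8, 7, 3]` → a = [9, 4, 8, 7, 3]
`b = a[:]` → b = [9, 4, 8, 7, 3]
`a.append(825)` → a = [9, 4, 8, 7, 3, 825]
`print(a)` → prints [9, 4, 8, 7, 3, 825]
`print(b)` → prints [9, 4, 8, 7, 3]

Answer:
[9, 4, 8, 7, 3, 825]
[9, 4, 8, 7, 3]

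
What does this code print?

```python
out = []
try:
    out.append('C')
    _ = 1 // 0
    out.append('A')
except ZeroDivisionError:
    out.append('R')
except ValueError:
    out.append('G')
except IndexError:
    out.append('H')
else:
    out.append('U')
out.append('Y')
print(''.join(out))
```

Execution trace: 'C' (try body) → 'R' (except ZeroDivisionError) → 'Y' (after the try/except). Output: CRY

Answer: CRY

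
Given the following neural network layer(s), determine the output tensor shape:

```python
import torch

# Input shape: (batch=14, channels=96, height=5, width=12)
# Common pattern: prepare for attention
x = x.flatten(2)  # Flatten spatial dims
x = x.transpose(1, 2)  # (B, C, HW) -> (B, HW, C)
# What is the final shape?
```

Input: (14, 96, 5, 12) -> after flatten(2): (14, 96, 60) -> Output: (14, 60, 96)

Answer: (14, 60, 96)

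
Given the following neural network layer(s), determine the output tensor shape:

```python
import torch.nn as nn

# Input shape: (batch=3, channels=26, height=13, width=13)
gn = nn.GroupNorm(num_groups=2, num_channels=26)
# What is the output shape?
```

Input: (3, 26, 13, 13) -> Output: (3, 26, 13, 13)

Answer: (3, 26, 13, 13)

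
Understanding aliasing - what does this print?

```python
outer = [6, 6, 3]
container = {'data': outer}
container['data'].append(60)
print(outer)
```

Key concept: dict holds reference to list.
Step by step:
`outer = [6, 6, 3]` → outer = [6, 6, 3]
`container = {'data': outer}` → container = {'data': [6, 6, 3]}
`container['data'].append(60)` → outer = [6, 6, 3, 60]; container = {'data': [6, 6, 3, 60]}
`print(outer)` → prints [6, 6, 3, 60]

Answer: [6, 6, 3, 60]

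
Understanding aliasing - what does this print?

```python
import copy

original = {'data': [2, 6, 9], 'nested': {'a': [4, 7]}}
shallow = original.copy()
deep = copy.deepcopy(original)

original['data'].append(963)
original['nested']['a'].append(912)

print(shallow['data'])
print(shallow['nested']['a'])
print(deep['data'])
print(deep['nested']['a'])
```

Key concept: comparing shallow vs deep copy.
Step by step:
`original = {'data': [2, 6, 9], 'nested': {'a': [4, 7]}}` → original = {'data': [2, 6, 9], 'nested': {'a': [4, 7]}}
`shallow = original.copy()` → shallow = {'data': [2, 6, 9], 'nested': {'a': [4, 7]}}
`deep = copy.deepcopy(original)` → deep = {'data': [2, 6, 9], 'nested': {'a': [4, 7]}}
`original['data'].append(963)` → original = {'data': [2, 6, 9, 963], 'nested': {'a': [4, 7]}}; shallow = {'data': [2, 6, 9, 963], 'nested': {'a': [4, 7]}}
`original['nested']['a'].append(912)` → original = {'data': [2, 6, 9, 963], 'nested': {'a': [4, 7, 912]}}; shallow = {'data': [2, 6, 9, 963], 'nested': {'a': [4, 7, 912]}}
`print(shallow['data'])` → prints [2, 6, 9, 963]
`print(shallow['nested']['a'])` → prints [4, 7, 912]
`print(deep['data'])` → prints [2, 6, 9]
`print(deep['nested']['a'])` → prints [4, 7]

Answer:
[2, 6, 9, 963]
[4, 7, 912]
[2, 6, 9]
[4, 7]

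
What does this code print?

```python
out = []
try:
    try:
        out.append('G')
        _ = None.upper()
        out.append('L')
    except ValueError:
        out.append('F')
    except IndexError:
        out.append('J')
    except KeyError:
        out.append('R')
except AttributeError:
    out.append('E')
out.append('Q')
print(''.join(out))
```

Execution trace: 'G' (inner try body) → 'E' (outer except AttributeError) → 'Q' (after the try/except). Output: GEQ

Answer: GEQ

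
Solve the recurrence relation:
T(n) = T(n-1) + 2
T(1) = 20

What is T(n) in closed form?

Unrolling: T(n) = T(1) + 2·(n-1) = 20 + 2(n-1) = 2n + 18.

Answer: T(n) = 2n + 18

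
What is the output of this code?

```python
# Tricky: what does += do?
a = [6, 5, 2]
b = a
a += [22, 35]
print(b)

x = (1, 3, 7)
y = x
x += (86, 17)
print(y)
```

Key concept: += behavior differs for mutable vs immutable.
Step by step:
`a = [6, 5, 2]` → a = [6, 5, 2]
`b = a` → b = [6, 5, 2] (same object as a)
`a += [22, 35]` → a = [6, 5, 2, 22, 35] (same object as b); b = [6, 5, 2, 22, 35] (same object as a)
`print(b)` → prints [6, 5, 2, 22, 35]
`x = (1, 3, 7)` → x = (1, 3, 7)
`y = x` → y = (1, 3, 7)
`x += (86, 17)` → x = (1, 3, 7, 86, 17)
`print(y)` → prints (1, 3, 7)

Answer:
[6, 5, 2, 22, 35]
(1, 3, 7)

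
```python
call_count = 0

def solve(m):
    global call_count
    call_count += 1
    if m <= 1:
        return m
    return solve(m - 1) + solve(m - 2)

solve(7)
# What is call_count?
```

Calls(m) = 1 + Calls(m-1) + Calls(m-2); Calls(0)=Calls(1)=1. For m=7 this gives 41.

Answer: 41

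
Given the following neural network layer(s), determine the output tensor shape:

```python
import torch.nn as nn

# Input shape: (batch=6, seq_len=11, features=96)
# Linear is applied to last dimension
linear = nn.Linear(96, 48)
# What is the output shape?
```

Input: (6, 11, 96) -> Output: (6, 11, 48)

Answer: (6, 11, 48)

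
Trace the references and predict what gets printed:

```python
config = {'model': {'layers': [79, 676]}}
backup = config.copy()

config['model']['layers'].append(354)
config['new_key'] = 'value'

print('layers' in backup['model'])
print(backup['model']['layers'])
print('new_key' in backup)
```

Key concept: shallow copy gotcha with nested dict.
Step by step:
`config = {'model': {'layers': [79, 676]}}` → config = {'model': {'layers': [79, 676]}}
`backup = config.copy()` → backup = {'model': {'layers': [79, 676]}}
`config['model']['layers'].append(354)` → config = {'model': {'layers': [79, 676, 354]}}; backup = {'model': {'layers': [79, 676, 354]}}
`config['new_key'] = 'value'` → config = {'model': {'layers': [79, 676, 354]}, 'new_key': 'value'}
`print('layers' in backup['model'])` → prints True
`print(backup['model']['layers'])` → prints [79, 676, 354]
`print('new_key' in backup)` → prints False

Answer:
True
[79, 676, 354]
False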